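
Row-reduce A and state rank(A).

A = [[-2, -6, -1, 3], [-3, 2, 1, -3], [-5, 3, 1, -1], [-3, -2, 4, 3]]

Row reduction:
R2 <- R2 - (3/2)*R1:  [     0     11    5/2  -15/2 ]
R3 <- R3 - (5/2)*R1:  [     0     18    7/2  -17/2 ]
R4 <- R4 - (3/2)*R1:  [    0     7  11/2  -3/2 ]
R3 <- R3 - (18/11)*R2:  [      0       0  -13/22   83/22 ]
R4 <- R4 - (7/11)*R2:  [     0      0  43/11  36/11 ]
R4 <- R4 - (-86/13)*R3:  [      0       0       0  367/13 ]
Row echelon form:
[ -2  -6      -1       3 ]
[  0  11     5/2   -15/2 ]
[  0   0  -13/22   83/22 ]
[  0   0       0  367/13 ]
Nonzero rows / pivot columns: 4

rank(A) = 4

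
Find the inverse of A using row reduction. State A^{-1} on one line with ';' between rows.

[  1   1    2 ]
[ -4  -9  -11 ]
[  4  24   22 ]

Gauss-Jordan on [A | I]:
R2 <- R2 - (-4)*R1:  [  0  -5  -3  |   4   1   0 ]
R3 <- R3 - (4)*R1:  [  0  20  14  |  -4   0   1 ]
R2 <- (1/-5)*R2:  [    0     1   3/5  |  -4/5  -1/5     0 ]
R1 <- R1 - (1)*R2:  [   1    0  7/5  |  9/5  1/5    0 ]
R3 <- R3 - (20)*R2:  [  0   0   2  |  12   4   1 ]
R3 <- (1/2)*R3:  [   0    0    1  |    6    2  1/2 ]
R1 <- R1 - (7/5)*R3:  [     1      0      0  |  -33/5  -13/5  -7/10 ]
R2 <- R2 - (3/5)*R3:  [     0      1      0  |  -22/5   -7/5  -3/10 ]
Right block of [I | A^{-1}] is the inverse:
[ -33/5  -13/5  -7/10 ]
[ -22/5   -7/5  -3/10 ]
[     6      2    1/2 ]

inverse = [-33/5 -13/5 -7/10; -22/5 -7/5 -3/10; 6 2 1/2]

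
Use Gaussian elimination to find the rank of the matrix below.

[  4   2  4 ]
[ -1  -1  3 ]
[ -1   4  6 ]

rank(A) = 3

Row reduction:
R2 <- R2 - (-1/4)*R1:  [    0  -1/2     4 ]
R3 <- R3 - (-1/4)*R1:  [   0  9/2    7 ]
R3 <- R3 - (-9)*R2:  [  0   0  43 ]
Row echelon form:
[ 4     2   4 ]
[ 0  -1/2   4 ]
[ 0     0  43 ]
Nonzero rows / pivot columns: 3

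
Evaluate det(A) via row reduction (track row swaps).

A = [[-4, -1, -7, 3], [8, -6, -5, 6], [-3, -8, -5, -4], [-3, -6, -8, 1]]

Forward elimination:
R2 <- R2 - (-2)*R1:  [   0   -8  -19   12 ]
R3 <- R3 - (3/4)*R1:  [     0  -29/4    1/4  -25/4 ]
R4 <- R4 - (3/4)*R1:  [     0  -21/4  -11/4   -5/4 ]
R3 <- R3 - (29/32)*R2:  [      0       0  559/32  -137/8 ]
R4 <- R4 - (21/32)*R2:  [      0       0  311/32   -73/8 ]
R4 <- R4 - (311/559)*R3:  [       0        0        0  225/559 ]
Upper-triangular form:
[ -4  -1      -7        3 ]
[  0  -8     -19       12 ]
[  0   0  559/32   -137/8 ]
[  0   0       0  225/559 ]
det(A) = (-1)^0 * (-4) * (-8) * (559/32) * (225/559) = 225  (0 row swaps -> sign +1)

det(A) = 225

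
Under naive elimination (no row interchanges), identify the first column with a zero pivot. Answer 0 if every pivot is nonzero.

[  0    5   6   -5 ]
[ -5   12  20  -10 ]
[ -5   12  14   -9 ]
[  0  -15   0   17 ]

first zero-pivot column = 1

Naive forward elimination:
Pivot entry (1,1) is zero but row 2 has -5 in column 1 -> naive elimination stops; a row interchange (e.g. R1 <-> R2) would be required here.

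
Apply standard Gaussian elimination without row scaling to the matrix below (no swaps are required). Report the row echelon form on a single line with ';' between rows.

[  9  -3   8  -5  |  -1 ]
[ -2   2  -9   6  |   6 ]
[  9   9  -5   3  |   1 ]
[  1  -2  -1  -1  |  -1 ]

REF = [9 -3 8 -5 -1; 0 4/3 -65/9 44/9 52/9; 0 0 52 -36 -50; 0 0 0 -295/156 -433/104]

Forward elimination:
R2 <- R2 - (-2/9)*R1:  [     0    4/3  -65/9   44/9   52/9 ]
R3 <- R3 - (1)*R1:  [   0   12  -13    8    2 ]
R4 <- R4 - (1/9)*R1:  [     0   -5/3  -17/9   -4/9   -8/9 ]
R3 <- R3 - (9)*R2:  [   0    0   52  -36  -50 ]
R4 <- R4 - (-5/4)*R2:  [       0        0  -131/12     17/3     19/3 ]
R4 <- R4 - (-131/624)*R3:  [        0         0         0  -295/156  -433/104 ]
Row echelon form:
[ 9   -3      8        -5  |        -1 ]
[ 0  4/3  -65/9      44/9  |      52/9 ]
[ 0    0     52       -36  |       -50 ]
[ 0    0      0  -295/156  |  -433/104 ]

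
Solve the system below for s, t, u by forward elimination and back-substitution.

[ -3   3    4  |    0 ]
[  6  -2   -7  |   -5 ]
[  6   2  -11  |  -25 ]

Forward elimination on [A|b]:
R2 <- R2 - (-2)*R1:  [  0   4   1  -5 ]
R3 <- R3 - (-2)*R1:  [   0    8   -3  -25 ]
R3 <- R3 - (2)*R2:  [   0    0   -5  -15 ]
Row echelon form:
[ -3  3   4  |    0 ]
[  0  4   1  |   -5 ]
[  0  0  -5  |  -15 ]
Back-substitution:
u = (-15) / -5 = 3
t = (-5 - (1)*(3)) / 4 = -2
s = (0 - (3)*(-2) - (4)*(3)) / -3 = 2

(2, -2, 3)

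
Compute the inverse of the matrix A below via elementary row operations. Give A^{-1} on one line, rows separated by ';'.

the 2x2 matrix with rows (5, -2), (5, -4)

Gauss-Jordan on [A | I]:
R1 <- (1/5)*R1:  [    1  -2/5  |   1/5     0 ]
R2 <- R2 - (5)*R1:  [  0  -2  |  -1   1 ]
R2 <- (1/-2)*R2:  [    0     1  |   1/2  -1/2 ]
R1 <- R1 - (-2/5)*R2:  [    1     0  |   2/5  -1/5 ]
Right block of [I | A^{-1}] is the inverse:
[ 2/5  -1/5 ]
[ 1/2  -1/2 ]

inverse = [2/5 -1/5; 1/2 -1/2]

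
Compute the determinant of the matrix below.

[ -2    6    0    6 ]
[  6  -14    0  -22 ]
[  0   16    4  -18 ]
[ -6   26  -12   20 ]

det(A) = -128

Forward elimination:
R2 <- R2 - (-3)*R1:  [  0   4   0  -4 ]
R4 <- R4 - (3)*R1:  [   0    8  -12    2 ]
R3 <- R3 - (4)*R2:  [  0   0   4  -2 ]
R4 <- R4 - (2)*R2:  [   0    0  -12   10 ]
R4 <- R4 - (-3)*R3:  [ 0  0  0  4 ]
Upper-triangular form:
[ -2  6  0   6 ]
[  0  4  0  -4 ]
[  0  0  4  -2 ]
[  0  0  0   4 ]
det(A) = (-1)^0 * (-2) * (4) * (4) * (4) = -128  (0 row swaps -> sign +1)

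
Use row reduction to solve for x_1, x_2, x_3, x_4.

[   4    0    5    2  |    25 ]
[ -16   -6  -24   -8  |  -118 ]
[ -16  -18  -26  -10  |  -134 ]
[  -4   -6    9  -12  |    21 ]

Forward elimination on [A|b]:
R2 <- R2 - (-4)*R1:  [   0   -6   -4    0  -18 ]
R3 <- R3 - (-4)*R1:  [   0  -18   -6   -2  -34 ]
R4 <- R4 - (-1)*R1:  [   0   -6   14  -10   46 ]
R3 <- R3 - (3)*R2:  [  0   0   6  -2  20 ]
R4 <- R4 - (1)*R2:  [   0    0   18  -10   64 ]
R4 <- R4 - (3)*R3:  [  0   0   0  -4   4 ]
Row echelon form:
[ 4   0   5   2  |   25 ]
[ 0  -6  -4   0  |  -18 ]
[ 0   0   6  -2  |   20 ]
[ 0   0   0  -4  |    4 ]
Back-substitution:
x_4 = (4) / -4 = -1
x_3 = (20 - (-2)*(-1)) / 6 = 3
x_2 = (-18 - (-4)*(3)) / -6 = 1
x_1 = (25 - (5)*(3) - (2)*(-1)) / 4 = 3

(3, 1, 3, -1)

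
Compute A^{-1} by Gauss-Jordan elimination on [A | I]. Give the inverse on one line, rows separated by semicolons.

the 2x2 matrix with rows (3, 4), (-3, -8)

Gauss-Jordan on [A | I]:
R1 <- (1/3)*R1:  [   1  4/3  |  1/3    0 ]
R2 <- R2 - (-3)*R1:  [  0  -4  |   1   1 ]
R2 <- (1/-4)*R2:  [    0     1  |  -1/4  -1/4 ]
R1 <- R1 - (4/3)*R2:  [   1    0  |  2/3  1/3 ]
Right block of [I | A^{-1}] is the inverse:
[  2/3   1/3 ]
[ -1/4  -1/4 ]

inverse = [2/3 1/3; -1/4 -1/4]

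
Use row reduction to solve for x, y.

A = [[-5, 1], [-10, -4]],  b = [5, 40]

(-2, -5)

Forward elimination on [A|b]:
R2 <- R2 - (2)*R1:  [  0  -6  30 ]
Row echelon form:
[ -5   1  |   5 ]
[  0  -6  |  30 ]
Back-substitution:
y = (30) / -6 = -5
x = (5 - (1)*(-5)) / -5 = -2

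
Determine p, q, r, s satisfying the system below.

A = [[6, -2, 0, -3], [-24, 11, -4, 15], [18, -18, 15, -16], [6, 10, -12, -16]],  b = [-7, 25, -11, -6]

Forward elimination on [A|b]:
R2 <- R2 - (-4)*R1:  [  0   3  -4   3  -3 ]
R3 <- R3 - (3)*R1:  [   0  -12   15   -7   10 ]
R4 <- R4 - (1)*R1:  [   0   12  -12  -13    1 ]
R3 <- R3 - (-4)*R2:  [  0   0  -1   5  -2 ]
R4 <- R4 - (4)*R2:  [   0    0    4  -25   13 ]
R4 <- R4 - (-4)*R3:  [  0   0   0  -5   5 ]
Row echelon form:
[ 6  -2   0  -3  |  -7 ]
[ 0   3  -4   3  |  -3 ]
[ 0   0  -1   5  |  -2 ]
[ 0   0   0  -5  |   5 ]
Back-substitution:
s = (5) / -5 = -1
r = (-2 - (5)*(-1)) / -1 = -3
q = (-3 - (-4)*(-3) - (3)*(-1)) / 3 = -4
p = (-7 - (-2)*(-4) - (-3)*(-1)) / 6 = -3

(-3, -4, -3, -1)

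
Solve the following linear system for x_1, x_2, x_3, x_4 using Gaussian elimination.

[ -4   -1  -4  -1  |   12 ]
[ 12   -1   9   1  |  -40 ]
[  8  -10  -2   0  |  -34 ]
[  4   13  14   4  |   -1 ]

Forward elimination on [A|b]:
R2 <- R2 - (-3)*R1:  [  0  -4  -3  -2  -4 ]
R3 <- R3 - (-2)*R1:  [   0  -12  -10   -2  -10 ]
R4 <- R4 - (-1)*R1:  [  0  12  10   3  11 ]
R3 <- R3 - (3)*R2:  [  0   0  -1   4   2 ]
R4 <- R4 - (-3)*R2:  [  0   0   1  -3  -1 ]
R4 <- R4 - (-1)*R3:  [ 0  0  0  1  1 ]
Row echelon form:
[ -4  -1  -4  -1  |  12 ]
[  0  -4  -3  -2  |  -4 ]
[  0   0  -1   4  |   2 ]
[  0   0   0   1  |   1 ]
Back-substitution:
x_4 = (1) / 1 = 1
x_3 = (2 - (4)*(1)) / -1 = 2
x_2 = (-4 - (-3)*(2) - (-2)*(1)) / -4 = -1
x_1 = (12 - (-1)*(-1) - (-4)*(2) - (-1)*(1)) / -4 = -5

(-5, -1, 2, 1)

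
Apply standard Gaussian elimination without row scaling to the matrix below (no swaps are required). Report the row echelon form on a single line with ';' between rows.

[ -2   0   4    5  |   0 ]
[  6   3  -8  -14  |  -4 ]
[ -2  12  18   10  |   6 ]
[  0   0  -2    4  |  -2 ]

REF = [-2 0 4 5 0; 0 3 4 1 -4; 0 0 -2 1 22; 0 0 0 3 -24]

Forward elimination:
R2 <- R2 - (-3)*R1:  [  0   3   4   1  -4 ]
R3 <- R3 - (1)*R1:  [  0  12  14   5   6 ]
R3 <- R3 - (4)*R2:  [  0   0  -2   1  22 ]
R4 <- R4 - (1)*R3:  [   0    0    0    3  -24 ]
Row echelon form:
[ -2  0   4  5  |    0 ]
[  0  3   4  1  |   -4 ]
[  0  0  -2  1  |   22 ]
[  0  0   0  3  |  -24 ]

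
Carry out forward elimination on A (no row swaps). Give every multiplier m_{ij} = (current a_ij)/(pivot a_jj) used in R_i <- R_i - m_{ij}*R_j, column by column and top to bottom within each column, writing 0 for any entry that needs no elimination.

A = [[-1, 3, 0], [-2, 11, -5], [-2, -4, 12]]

multipliers: 2, 2, -2

Forward elimination:
R2 <- R2 - (2)*R1:  [  0   5  -5 ]
R3 <- R3 - (2)*R1:  [   0  -10   12 ]
R3 <- R3 - (-2)*R2:  [ 0  0  2 ]
Multipliers (in order of application): m_{21} = 2, m_{31} = 2, m_{32} = -2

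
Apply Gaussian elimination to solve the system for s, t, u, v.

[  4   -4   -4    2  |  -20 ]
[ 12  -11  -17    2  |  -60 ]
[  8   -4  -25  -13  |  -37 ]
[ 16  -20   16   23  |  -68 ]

Forward elimination on [A|b]:
R2 <- R2 - (3)*R1:  [  0   1  -5  -4   0 ]
R3 <- R3 - (2)*R1:  [   0    4  -17  -17    3 ]
R4 <- R4 - (4)*R1:  [  0  -4  32  15  12 ]
R3 <- R3 - (4)*R2:  [  0   0   3  -1   3 ]
R4 <- R4 - (-4)*R2:  [  0   0  12  -1  12 ]
R4 <- R4 - (4)*R3:  [ 0  0  0  3  0 ]
Row echelon form:
[ 4  -4  -4   2  |  -20 ]
[ 0   1  -5  -4  |    0 ]
[ 0   0   3  -1  |    3 ]
[ 0   0   0   3  |    0 ]
Back-substitution:
v = (0) / 3 = 0
u = (3 - (-1)*(0)) / 3 = 1
t = (0 - (-5)*(1) - (-4)*(0)) / 1 = 5
s = (-20 - (-4)*(5) - (-4)*(1) - (2)*(0)) / 4 = 1

(1, 5, 1, 0)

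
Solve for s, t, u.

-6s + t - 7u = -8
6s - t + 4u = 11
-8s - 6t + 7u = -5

Forward elimination on [A|b]:
R2 <- R2 - (-1)*R1:  [  0   0  -3   3 ]
R3 <- R3 - (4/3)*R1:  [     0  -22/3   49/3   17/3 ]
R2 <-> R3   (pivot in column 2 was zero)
[ -6      1    -7    -8 ]
[  0  -22/3  49/3  17/3 ]
[  0      0    -3     3 ]
Row echelon form:
[ -6      1    -7  |    -8 ]
[  0  -22/3  49/3  |  17/3 ]
[  0      0    -3  |     3 ]
Back-substitution:
u = (3) / -3 = -1
t = (17/3 - (49/3)*(-1)) / (-22/3) = -3
s = (-8 - (1)*(-3) - (-7)*(-1)) / -6 = 2

(2, -3, -1)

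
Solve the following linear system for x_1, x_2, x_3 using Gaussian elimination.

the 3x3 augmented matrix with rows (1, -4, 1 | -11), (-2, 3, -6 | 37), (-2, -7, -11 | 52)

Forward elimination on [A|b]:
R2 <- R2 - (-2)*R1:  [  0  -5  -4  15 ]
R3 <- R3 - (-2)*R1:  [   0  -15   -9   30 ]
R3 <- R3 - (3)*R2:  [   0    0    3  -15 ]
Row echelon form:
[ 1  -4   1  |  -11 ]
[ 0  -5  -4  |   15 ]
[ 0   0   3  |  -15 ]
Back-substitution:
x_3 = (-15) / 3 = -5
x_2 = (15 - (-4)*(-5)) / -5 = 1
x_1 = (-11 - (-4)*(1) - (1)*(-5)) / 1 = -2

(-2, 1, -5)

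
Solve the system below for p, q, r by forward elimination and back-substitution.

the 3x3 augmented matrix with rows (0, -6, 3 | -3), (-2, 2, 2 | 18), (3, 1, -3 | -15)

(-1, 3, 5)

Forward elimination on [A|b]:
R1 <-> R2   (pivot in column 1 was zero)
[ -2   2   2   18 ]
[  0  -6   3   -3 ]
[  3   1  -3  -15 ]
R3 <- R3 - (-3/2)*R1:  [  0   4   0  12 ]
R3 <- R3 - (-2/3)*R2:  [  0   0   2  10 ]
Row echelon form:
[ -2   2  2  |  18 ]
[  0  -6  3  |  -3 ]
[  0   0  2  |  10 ]
Back-substitution:
r = (10) / 2 = 5
q = (-3 - (3)*(5)) / -6 = 3
p = (18 - (2)*(3) - (2)*(5)) / -2 = -1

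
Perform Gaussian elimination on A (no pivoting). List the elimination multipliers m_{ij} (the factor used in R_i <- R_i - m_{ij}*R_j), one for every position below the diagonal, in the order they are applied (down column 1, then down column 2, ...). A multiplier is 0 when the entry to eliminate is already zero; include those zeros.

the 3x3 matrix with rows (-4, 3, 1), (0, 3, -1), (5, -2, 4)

multipliers: 0, -5/4, 7/12

Forward elimination:
R2: entry in column 1 is already 0 -> m_{21} = 0 (no row operation needed)
R3 <- R3 - (-5/4)*R1:  [    0   7/4  21/4 ]
R3 <- R3 - (7/12)*R2:  [    0     0  35/6 ]
Multipliers (in order of application): m_{21} = 0, m_{31} = -5/4, m_{32} = 7/12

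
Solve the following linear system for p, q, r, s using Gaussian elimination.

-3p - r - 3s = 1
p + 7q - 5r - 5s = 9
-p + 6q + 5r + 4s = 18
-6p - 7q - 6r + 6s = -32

Forward elimination on [A|b]:
R2 <- R2 - (-1/3)*R1:  [     0      7  -16/3     -6   28/3 ]
R3 <- R3 - (1/3)*R1:  [    0     6  16/3     5  53/3 ]
R4 <- R4 - (2)*R1:  [   0   -7   -4   12  -34 ]
R3 <- R3 - (6/7)*R2:  [      0       0  208/21    71/7    29/3 ]
R4 <- R4 - (-1)*R2:  [     0      0  -28/3      6  -74/3 ]
R4 <- R4 - (-49/52)*R3:  [       0        0        0   809/52  -809/52 ]
Row echelon form:
[ -3  0      -1      -3  |        1 ]
[  0  7   -16/3      -6  |     28/3 ]
[  0  0  208/21    71/7  |     29/3 ]
[  0  0       0  809/52  |  -809/52 ]
Back-substitution:
s = (-809/52) / (809/52) = -1
r = (29/3 - (71/7)*(-1)) / (208/21) = 2
q = (28/3 - (-16/3)*(2) - (-6)*(-1)) / 7 = 2
p = (1 - (-1)*(2) - (-3)*(-1)) / -3 = 0

(0, 2, 2, -1)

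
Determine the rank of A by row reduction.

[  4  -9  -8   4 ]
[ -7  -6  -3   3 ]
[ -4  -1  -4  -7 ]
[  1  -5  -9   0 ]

Row reduction:
R2 <- R2 - (-7/4)*R1:  [     0  -87/4    -17     10 ]
R3 <- R3 - (-1)*R1:  [   0  -10  -12   -3 ]
R4 <- R4 - (1/4)*R1:  [     0  -11/4     -7     -1 ]
R3 <- R3 - (40/87)*R2:  [       0        0  -364/87  -661/87 ]
R4 <- R4 - (11/87)*R2:  [       0        0  -422/87  -197/87 ]
R4 <- R4 - (211/182)*R3:  [        0         0         0  1191/182 ]
Row echelon form:
[ 4     -9       -8         4 ]
[ 0  -87/4      -17        10 ]
[ 0      0  -364/87   -661/87 ]
[ 0      0        0  1191/182 ]
Nonzero rows / pivot columns: 4

rank(A) = 4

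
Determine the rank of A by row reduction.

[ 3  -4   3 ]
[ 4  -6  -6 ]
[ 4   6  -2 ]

rank(A) = 3

Row reduction:
R2 <- R2 - (4/3)*R1:  [    0  -2/3   -10 ]
R3 <- R3 - (4/3)*R1:  [    0  34/3    -6 ]
R3 <- R3 - (-17)*R2:  [    0     0  -176 ]
Row echelon form:
[ 3    -4     3 ]
[ 0  -2/3   -10 ]
[ 0     0  -176 ]
Nonzero rows / pivot columns: 3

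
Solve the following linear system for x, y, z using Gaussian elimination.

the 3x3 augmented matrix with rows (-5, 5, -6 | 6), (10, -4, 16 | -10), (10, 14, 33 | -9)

(1, 1, -1)

Forward elimination on [A|b]:
R2 <- R2 - (-2)*R1:  [ 0  6  4  2 ]
R3 <- R3 - (-2)*R1:  [  0  24  21   3 ]
R3 <- R3 - (4)*R2:  [  0   0   5  -5 ]
Row echelon form:
[ -5  5  -6  |   6 ]
[  0  6   4  |   2 ]
[  0  0   5  |  -5 ]
Back-substitution:
z = (-5) / 5 = -1
y = (2 - (4)*(-1)) / 6 = 1
x = (6 - (5)*(1) - (-6)*(-1)) / -5 = 1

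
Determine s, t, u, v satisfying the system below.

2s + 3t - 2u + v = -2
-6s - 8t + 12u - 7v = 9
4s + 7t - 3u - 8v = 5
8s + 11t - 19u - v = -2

Forward elimination on [A|b]:
R2 <- R2 - (-3)*R1:  [  0   1   6  -4   3 ]
R3 <- R3 - (2)*R1:  [   0    1    1  -10    9 ]
R4 <- R4 - (4)*R1:  [   0   -1  -11   -5    6 ]
R3 <- R3 - (1)*R2:  [  0   0  -5  -6   6 ]
R4 <- R4 - (-1)*R2:  [  0   0  -5  -9   9 ]
R4 <- R4 - (1)*R3:  [  0   0   0  -3   3 ]
Row echelon form:
[ 2  3  -2   1  |  -2 ]
[ 0  1   6  -4  |   3 ]
[ 0  0  -5  -6  |   6 ]
[ 0  0   0  -3  |   3 ]
Back-substitution:
v = (3) / -3 = -1
u = (6 - (-6)*(-1)) / -5 = 0
t = (3 - (6)*(0) - (-4)*(-1)) / 1 = -1
s = (-2 - (3)*(-1) - (-2)*(0) - (1)*(-1)) / 2 = 1

(1, -1, 0, -1)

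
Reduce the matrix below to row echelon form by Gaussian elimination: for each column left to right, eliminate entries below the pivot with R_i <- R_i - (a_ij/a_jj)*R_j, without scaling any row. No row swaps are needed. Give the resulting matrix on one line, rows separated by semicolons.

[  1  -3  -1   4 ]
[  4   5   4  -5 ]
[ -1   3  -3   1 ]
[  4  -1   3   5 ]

Forward elimination:
R2 <- R2 - (4)*R1:  [   0   17    8  -21 ]
R3 <- R3 - (-1)*R1:  [  0   0  -4   5 ]
R4 <- R4 - (4)*R1:  [   0   11    7  -11 ]
R4 <- R4 - (11/17)*R2:  [     0      0  31/17  44/17 ]
R4 <- R4 - (-31/68)*R3:  [      0       0       0  331/68 ]
Row echelon form:
[ 1  -3  -1       4 ]
[ 0  17   8     -21 ]
[ 0   0  -4       5 ]
[ 0   0   0  331/68 ]

REF = [1 -3 -1 4; 0 17 8 -21; 0 0 -4 5; 0 0 0 331/68]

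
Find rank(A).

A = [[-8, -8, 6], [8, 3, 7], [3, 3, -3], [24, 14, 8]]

Row reduction:
R2 <- R2 - (-1)*R1:  [  0  -5  13 ]
R3 <- R3 - (-3/8)*R1:  [    0     0  -3/4 ]
R4 <- R4 - (-3)*R1:  [   0  -10   26 ]
R4 <- R4 - (2)*R2:  [ 0  0  0 ]
Row echelon form:
[ -8  -8     6 ]
[  0  -5    13 ]
[  0   0  -3/4 ]
[  0   0     0 ]
Nonzero rows / pivot columns: 3

rank(A) = 3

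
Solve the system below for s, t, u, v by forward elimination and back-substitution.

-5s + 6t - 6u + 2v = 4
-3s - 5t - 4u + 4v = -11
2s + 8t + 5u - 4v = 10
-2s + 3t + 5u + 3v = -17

Forward elimination on [A|b]:
R2 <- R2 - (3/5)*R1:  [     0  -43/5   -2/5   14/5  -67/5 ]
R3 <- R3 - (-2/5)*R1:  [     0   52/5   13/5  -16/5   58/5 ]
R4 <- R4 - (2/5)*R1:  [     0    3/5   37/5   11/5  -93/5 ]
R3 <- R3 - (-52/43)*R2:  [       0        0    91/43     8/43  -198/43 ]
R4 <- R4 - (-3/43)*R2:  [       0        0   317/43   103/43  -840/43 ]
R4 <- R4 - (317/91)*R3:  [       0        0        0   159/91  -318/91 ]
Row echelon form:
[ -5      6     -6       2  |        4 ]
[  0  -43/5   -2/5    14/5  |    -67/5 ]
[  0      0  91/43    8/43  |  -198/43 ]
[  0      0      0  159/91  |  -318/91 ]
Back-substitution:
v = (-318/91) / (159/91) = -2
u = (-198/43 - (8/43)*(-2)) / (91/43) = -2
t = (-67/5 - (-2/5)*(-2) - (14/5)*(-2)) / (-43/5) = 1
s = (4 - (6)*(1) - (-6)*(-2) - (2)*(-2)) / -5 = 2

(2, 1, -2, -2)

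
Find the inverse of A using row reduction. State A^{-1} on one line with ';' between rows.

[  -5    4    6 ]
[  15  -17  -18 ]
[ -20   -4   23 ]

inverse = [463/25 116/25 -6/5; -3/5 -1/5 0; 16 4 -1]

Gauss-Jordan on [A | I]:
R1 <- (1/-5)*R1:  [    1  -4/5  -6/5  |  -1/5     0     0 ]
R2 <- R2 - (15)*R1:  [  0  -5   0  |   3   1   0 ]
R3 <- R3 - (-20)*R1:  [   0  -20   -1  |   -4    0    1 ]
R2 <- (1/-5)*R2:  [    0     1     0  |  -3/5  -1/5     0 ]
R1 <- R1 - (-4/5)*R2:  [      1       0    -6/5  |  -17/25   -4/25       0 ]
R3 <- R3 - (-20)*R2:  [   0    0   -1  |  -16   -4    1 ]
R3 <- (1/-1)*R3:  [  0   0   1  |  16   4  -1 ]
R1 <- R1 - (-6/5)*R3:  [      1       0       0  |  463/25  116/25    -6/5 ]
Right block of [I | A^{-1}] is the inverse:
[ 463/25  116/25  -6/5 ]
[   -3/5    -1/5     0 ]
[     16       4    -1 ]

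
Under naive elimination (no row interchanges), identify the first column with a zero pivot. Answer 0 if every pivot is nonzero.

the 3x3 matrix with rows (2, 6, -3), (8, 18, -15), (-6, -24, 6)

first zero-pivot column = 3

Naive forward elimination:
R2 <- R2 - (4)*R1:  [  0  -6  -3 ]
R3 <- R3 - (-3)*R1:  [  0  -6  -3 ]
R3 <- R3 - (1)*R2:  [ 0  0  0 ]
Matrix at this point:
[ 2   6  -3 ]
[ 0  -6  -3 ]
[ 0   0   0 ]
Pivot entry (3,3) in the last row is zero and there are no rows below to swap with -> zero pivot in column 3 (A is singular).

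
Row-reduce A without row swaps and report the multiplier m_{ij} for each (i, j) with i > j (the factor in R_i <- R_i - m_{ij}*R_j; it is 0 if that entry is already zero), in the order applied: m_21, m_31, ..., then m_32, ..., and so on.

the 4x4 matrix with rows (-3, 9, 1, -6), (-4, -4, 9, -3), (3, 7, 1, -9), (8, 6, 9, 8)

multipliers: 4/3, -1, -8/3, -1, -15/8, 625/232

Forward elimination:
R2 <- R2 - (4/3)*R1:  [    0   -16  23/3     5 ]
R3 <- R3 - (-1)*R1:  [   0   16    2  -15 ]
R4 <- R4 - (-8/3)*R1:  [    0    30  35/3    -8 ]
R3 <- R3 - (-1)*R2:  [    0     0  29/3   -10 ]
R4 <- R4 - (-15/8)*R2:  [      0       0  625/24    11/8 ]
R4 <- R4 - (625/232)*R3:  [        0         0         0  6569/232 ]
Multipliers (in order of application): m_{21} = 4/3, m_{31} = -1, m_{41} = -8/3, m_{32} = -1, m_{42} = -15/8, m_{43} = 625/232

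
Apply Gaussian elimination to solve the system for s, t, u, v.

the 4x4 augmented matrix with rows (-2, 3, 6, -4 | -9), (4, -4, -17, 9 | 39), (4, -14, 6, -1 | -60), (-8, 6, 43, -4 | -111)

Forward elimination on [A|b]:
R2 <- R2 - (-2)*R1:  [  0   2  -5   1  21 ]
R3 <- R3 - (-2)*R1:  [   0   -8   18   -9  -78 ]
R4 <- R4 - (4)*R1:  [   0   -6   19   12  -75 ]
R3 <- R3 - (-4)*R2:  [  0   0  -2  -5   6 ]
R4 <- R4 - (-3)*R2:  [   0    0    4   15  -12 ]
R4 <- R4 - (-2)*R3:  [ 0  0  0  5  0 ]
Row echelon form:
[ -2  3   6  -4  |  -9 ]
[  0  2  -5   1  |  21 ]
[  0  0  -2  -5  |   6 ]
[  0  0   0   5  |   0 ]
Back-substitution:
v = (0) / 5 = 0
u = (6 - (-5)*(0)) / -2 = -3
t = (21 - (-5)*(-3) - (1)*(0)) / 2 = 3
s = (-9 - (3)*(3) - (6)*(-3) - (-4)*(0)) / -2 = 0

(0, 3, -3, 0)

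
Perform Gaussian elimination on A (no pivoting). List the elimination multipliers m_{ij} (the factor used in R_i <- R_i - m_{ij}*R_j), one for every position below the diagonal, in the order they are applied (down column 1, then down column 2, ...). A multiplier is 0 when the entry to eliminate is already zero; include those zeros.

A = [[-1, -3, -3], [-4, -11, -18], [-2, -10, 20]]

Forward elimination:
R2 <- R2 - (4)*R1:  [  0   1  -6 ]
R3 <- R3 - (2)*R1:  [  0  -4  26 ]
R3 <- R3 - (-4)*R2:  [ 0  0  2 ]
Multipliers (in order of application): m_{21} = 4, m_{31} = 2, m_{32} = -4

multipliers: 4, 2, -4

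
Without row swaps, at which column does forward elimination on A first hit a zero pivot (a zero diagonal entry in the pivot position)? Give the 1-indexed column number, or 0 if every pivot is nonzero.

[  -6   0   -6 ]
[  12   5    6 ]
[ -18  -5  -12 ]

Naive forward elimination:
R2 <- R2 - (-2)*R1:  [  0   5  -6 ]
R3 <- R3 - (3)*R1:  [  0  -5   6 ]
R3 <- R3 - (-1)*R2:  [ 0  0  0 ]
Matrix at this point:
[ -6  0  -6 ]
[  0  5  -6 ]
[  0  0   0 ]
Pivot entry (3,3) in the last row is zero and there are no rows below to swap with -> zero pivot in column 3 (A is singular).

first zero-pivot column = 3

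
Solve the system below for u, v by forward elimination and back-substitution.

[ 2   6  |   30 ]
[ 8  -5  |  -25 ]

(0, 5)

Forward elimination on [A|b]:
R2 <- R2 - (4)*R1:  [    0   -29  -145 ]
Row echelon form:
[ 2    6  |    30 ]
[ 0  -29  |  -145 ]
Back-substitution:
v = (-145) / -29 = 5
u = (30 - (6)*(5)) / 2 = 0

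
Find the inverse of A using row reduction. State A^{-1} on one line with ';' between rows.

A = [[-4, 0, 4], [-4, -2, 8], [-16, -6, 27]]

Gauss-Jordan on [A | I]:
R1 <- (1/-4)*R1:  [    1     0    -1  |  -1/4     0     0 ]
R2 <- R2 - (-4)*R1:  [  0  -2   4  |  -1   1   0 ]
R3 <- R3 - (-16)*R1:  [  0  -6  11  |  -4   0   1 ]
R2 <- (1/-2)*R2:  [    0     1    -2  |   1/2  -1/2     0 ]
R3 <- R3 - (-6)*R2:  [  0   0  -1  |  -1  -3   1 ]
R3 <- (1/-1)*R3:  [  0   0   1  |   1   3  -1 ]
R1 <- R1 - (-1)*R3:  [   1    0    0  |  3/4    3   -1 ]
R2 <- R2 - (-2)*R3:  [    0     1     0  |   5/2  11/2    -2 ]
Right block of [I | A^{-1}] is the inverse:
[ 3/4     3  -1 ]
[ 5/2  11/2  -2 ]
[   1     3  -1 ]

inverse = [3/4 3 -1; 5/2 11/2 -2; 1 3 -1]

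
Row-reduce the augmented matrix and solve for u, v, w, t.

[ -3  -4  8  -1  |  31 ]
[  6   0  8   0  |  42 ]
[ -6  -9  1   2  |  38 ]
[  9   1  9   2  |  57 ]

Forward elimination on [A|b]:
R2 <- R2 - (-2)*R1:  [   0   -8   24   -2  104 ]
R3 <- R3 - (2)*R1:  [   0   -1  -15    4  -24 ]
R4 <- R4 - (-3)*R1:  [   0  -11   33   -1  150 ]
R3 <- R3 - (1/8)*R2:  [    0     0   -18  17/4   -37 ]
R4 <- R4 - (11/8)*R2:  [   0    0    0  7/4    7 ]
Row echelon form:
[ -3  -4    8    -1  |   31 ]
[  0  -8   24    -2  |  104 ]
[  0   0  -18  17/4  |  -37 ]
[  0   0    0   7/4  |    7 ]
Back-substitution:
t = (7) / (7/4) = 4
w = (-37 - (17/4)*(4)) / -18 = 3
v = (104 - (24)*(3) - (-2)*(4)) / -8 = -5
u = (31 - (-4)*(-5) - (8)*(3) - (-1)*(4)) / -3 = 3

(3, -5, 3, 4)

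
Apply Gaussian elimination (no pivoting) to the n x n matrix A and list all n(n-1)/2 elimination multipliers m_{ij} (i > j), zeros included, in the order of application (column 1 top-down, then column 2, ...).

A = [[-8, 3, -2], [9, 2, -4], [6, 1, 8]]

Forward elimination:
R2 <- R2 - (-9/8)*R1:  [     0   43/8  -25/4 ]
R3 <- R3 - (-3/4)*R1:  [    0  13/4  13/2 ]
R3 <- R3 - (26/43)*R2:  [      0       0  442/43 ]
Multipliers (in order of application): m_{21} = -9/8, m_{31} = -3/4, m_{32} = 26/43

multipliers: -9/8, -3/4, 26/43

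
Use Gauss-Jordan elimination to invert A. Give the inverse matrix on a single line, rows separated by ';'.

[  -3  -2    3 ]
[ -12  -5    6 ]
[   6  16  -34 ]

Gauss-Jordan on [A | I]:
R1 <- (1/-3)*R1:  [    1   2/3    -1  |  -1/3     0     0 ]
R2 <- R2 - (-12)*R1:  [  0   3  -6  |  -4   1   0 ]
R3 <- R3 - (6)*R1:  [   0   12  -28  |    2    0    1 ]
R2 <- (1/3)*R2:  [    0     1    -2  |  -4/3   1/3     0 ]
R1 <- R1 - (2/3)*R2:  [    1     0   1/3  |   5/9  -2/9     0 ]
R3 <- R3 - (12)*R2:  [  0   0  -4  |  18  -4   1 ]
R3 <- (1/-4)*R3:  [    0     0     1  |  -9/2     1  -1/4 ]
R1 <- R1 - (1/3)*R3:  [     1      0      0  |  37/18   -5/9   1/12 ]
R2 <- R2 - (-2)*R3:  [     0      1      0  |  -31/3    7/3   -1/2 ]
Right block of [I | A^{-1}] is the inverse:
[ 37/18  -5/9  1/12 ]
[ -31/3   7/3  -1/2 ]
[  -9/2     1  -1/4 ]

inverse = [37/18 -5/9 1/12; -31/3 7/3 -1/2; -9/2 1 -1/4]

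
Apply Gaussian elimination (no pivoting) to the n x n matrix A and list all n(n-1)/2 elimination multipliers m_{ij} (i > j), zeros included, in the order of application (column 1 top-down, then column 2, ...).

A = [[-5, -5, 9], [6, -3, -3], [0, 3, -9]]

multipliers: -6/5, 0, -1/3

Forward elimination:
R2 <- R2 - (-6/5)*R1:  [    0    -9  39/5 ]
R3: entry in column 1 is already 0 -> m_{31} = 0 (no row operation needed)
R3 <- R3 - (-1/3)*R2:  [     0      0  -32/5 ]
Multipliers (in order of application): m_{21} = -6/5, m_{31} = 0, m_{32} = -1/3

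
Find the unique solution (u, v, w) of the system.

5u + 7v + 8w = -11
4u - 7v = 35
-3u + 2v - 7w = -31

(0, -5, 3)

Forward elimination on [A|b]:
R2 <- R2 - (4/5)*R1:  [     0  -63/5  -32/5  219/5 ]
R3 <- R3 - (-3/5)*R1:  [      0    31/5   -11/5  -188/5 ]
R3 <- R3 - (-31/63)*R2:  [       0        0  -337/63  -337/21 ]
Row echelon form:
[ 5      7        8  |      -11 ]
[ 0  -63/5    -32/5  |    219/5 ]
[ 0      0  -337/63  |  -337/21 ]
Back-substitution:
w = (-337/21) / (-337/63) = 3
v = (219/5 - (-32/5)*(3)) / (-63/5) = -5
u = (-11 - (7)*(-5) - (8)*(3)) / 5 = 0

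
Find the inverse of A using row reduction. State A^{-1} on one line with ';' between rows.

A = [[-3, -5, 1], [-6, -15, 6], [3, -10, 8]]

Gauss-Jordan on [A | I]:
R1 <- (1/-3)*R1:  [    1   5/3  -1/3  |  -1/3     0     0 ]
R2 <- R2 - (-6)*R1:  [  0  -5   4  |  -2   1   0 ]
R3 <- R3 - (3)*R1:  [   0  -15    9  |    1    0    1 ]
R2 <- (1/-5)*R2:  [    0     1  -4/5  |   2/5  -1/5     0 ]
R1 <- R1 - (5/3)*R2:  [   1    0    1  |   -1  1/3    0 ]
R3 <- R3 - (-15)*R2:  [  0   0  -3  |   7  -3   1 ]
R3 <- (1/-3)*R3:  [    0     0     1  |  -7/3     1  -1/3 ]
R1 <- R1 - (1)*R3:  [    1     0     0  |   4/3  -2/3   1/3 ]
R2 <- R2 - (-4/5)*R3:  [      0       1       0  |  -22/15     3/5   -4/15 ]
Right block of [I | A^{-1}] is the inverse:
[    4/3  -2/3    1/3 ]
[ -22/15   3/5  -4/15 ]
[   -7/3     1   -1/3 ]

inverse = [4/3 -2/3 1/3; -22/15 3/5 -4/15; -7/3 1 -1/3]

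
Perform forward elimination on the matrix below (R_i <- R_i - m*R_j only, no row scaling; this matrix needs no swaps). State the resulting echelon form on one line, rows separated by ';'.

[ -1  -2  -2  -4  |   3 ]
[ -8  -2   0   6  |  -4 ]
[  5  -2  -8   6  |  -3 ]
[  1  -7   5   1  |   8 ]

Forward elimination:
R2 <- R2 - (8)*R1:  [   0   14   16   38  -28 ]
R3 <- R3 - (-5)*R1:  [   0  -12  -18  -14   12 ]
R4 <- R4 - (-1)*R1:  [  0  -9   3  -3  11 ]
R3 <- R3 - (-6/7)*R2:  [     0      0  -30/7  130/7    -12 ]
R4 <- R4 - (-9/14)*R2:  [     0      0   93/7  150/7     -7 ]
R4 <- R4 - (-31/10)*R3:  [      0       0       0      79  -221/5 ]
Row echelon form:
[ -1  -2     -2     -4  |       3 ]
[  0  14     16     38  |     -28 ]
[  0   0  -30/7  130/7  |     -12 ]
[  0   0      0     79  |  -221/5 ]

REF = [-1 -2 -2 -4 3; 0 14 16 38 -28; 0 0 -30/7 130/7 -12; 0 0 0 79 -221/5]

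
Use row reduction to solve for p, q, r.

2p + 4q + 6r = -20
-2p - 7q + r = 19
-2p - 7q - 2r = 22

Forward elimination on [A|b]:
R2 <- R2 - (-1)*R1:  [  0  -3   7  -1 ]
R3 <- R3 - (-1)*R1:  [  0  -3   4   2 ]
R3 <- R3 - (1)*R2:  [  0   0  -3   3 ]
Row echelon form:
[ 2   4   6  |  -20 ]
[ 0  -3   7  |   -1 ]
[ 0   0  -3  |    3 ]
Back-substitution:
r = (3) / -3 = -1
q = (-1 - (7)*(-1)) / -3 = -2
p = (-20 - (4)*(-2) - (6)*(-1)) / 2 = -3

(-3, -2, -1)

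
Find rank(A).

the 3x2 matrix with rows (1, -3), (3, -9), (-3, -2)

rank(A) = 2

Row reduction:
R2 <- R2 - (3)*R1:  [ 0  0 ]
R3 <- R3 - (-3)*R1:  [   0  -11 ]
R2 <-> R3   (pivot in column 2 was zero)
[ 1   -3 ]
[ 0  -11 ]
[ 0    0 ]
Row echelon form:
[ 1   -3 ]
[ 0  -11 ]
[ 0    0 ]
Nonzero rows / pivot columns: 2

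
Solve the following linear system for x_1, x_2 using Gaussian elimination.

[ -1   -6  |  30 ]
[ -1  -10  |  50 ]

(0, -5)

Forward elimination on [A|b]:
R2 <- R2 - (1)*R1:  [  0  -4  20 ]
Row echelon form:
[ -1  -6  |  30 ]
[  0  -4  |  20 ]
Back-substitution:
x_2 = (20) / -4 = -5
x_1 = (30 - (-6)*(-5)) / -1 = 0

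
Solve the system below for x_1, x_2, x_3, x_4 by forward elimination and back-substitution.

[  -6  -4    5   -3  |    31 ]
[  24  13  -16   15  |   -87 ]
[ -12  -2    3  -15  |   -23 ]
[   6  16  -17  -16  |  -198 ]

Forward elimination on [A|b]:
R2 <- R2 - (-4)*R1:  [  0  -3   4   3  37 ]
R3 <- R3 - (2)*R1:  [   0    6   -7   -9  -85 ]
R4 <- R4 - (-1)*R1:  [    0    12   -12   -19  -167 ]
R3 <- R3 - (-2)*R2:  [   0    0    1   -3  -11 ]
R4 <- R4 - (-4)*R2:  [   0    0    4   -7  -19 ]
R4 <- R4 - (4)*R3:  [  0   0   0   5  25 ]
Row echelon form:
[ -6  -4  5  -3  |   31 ]
[  0  -3  4   3  |   37 ]
[  0   0  1  -3  |  -11 ]
[  0   0  0   5  |   25 ]
Back-substitution:
x_4 = (25) / 5 = 5
x_3 = (-11 - (-3)*(5)) / 1 = 4
x_2 = (37 - (4)*(4) - (3)*(5)) / -3 = -2
x_1 = (31 - (-4)*(-2) - (5)*(4) - (-3)*(5)) / -6 = -3

(-3, -2, 4, 5)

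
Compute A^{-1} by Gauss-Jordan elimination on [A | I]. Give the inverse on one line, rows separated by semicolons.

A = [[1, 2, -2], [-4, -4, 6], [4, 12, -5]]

Gauss-Jordan on [A | I]:
R2 <- R2 - (-4)*R1:  [  0   4  -2  |   4   1   0 ]
R3 <- R3 - (4)*R1:  [  0   4   3  |  -4   0   1 ]
R2 <- (1/4)*R2:  [    0     1  -1/2  |     1   1/4     0 ]
R1 <- R1 - (2)*R2:  [    1     0    -1  |    -1  -1/2     0 ]
R3 <- R3 - (4)*R2:  [  0   0   5  |  -8  -1   1 ]
R3 <- (1/5)*R3:  [    0     0     1  |  -8/5  -1/5   1/5 ]
R1 <- R1 - (-1)*R3:  [     1      0      0  |  -13/5  -7/10    1/5 ]
R2 <- R2 - (-1/2)*R3:  [    0     1     0  |   1/5  3/20  1/10 ]
Right block of [I | A^{-1}] is the inverse:
[ -13/5  -7/10   1/5 ]
[   1/5   3/20  1/10 ]
[  -8/5   -1/5   1/5 ]

inverse = [-13/5 -7/10 1/5; 1/5 3/20 1/10; -8/5 -1/5 1/5]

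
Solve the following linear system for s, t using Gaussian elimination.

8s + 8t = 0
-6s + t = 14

Forward elimination on [A|b]:
R2 <- R2 - (-3/4)*R1:  [  0   7  14 ]
Row echelon form:
[ 8  8  |   0 ]
[ 0  7  |  14 ]
Back-substitution:
t = (14) / 7 = 2
s = (0 - (8)*(2)) / 8 = -2

(-2, 2)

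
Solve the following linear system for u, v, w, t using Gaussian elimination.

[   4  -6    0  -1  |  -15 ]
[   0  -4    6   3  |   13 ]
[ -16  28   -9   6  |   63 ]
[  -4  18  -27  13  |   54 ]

(5, 5, 3, 5)

Forward elimination on [A|b]:
R3 <- R3 - (-4)*R1:  [  0   4  -9   2   3 ]
R4 <- R4 - (-1)*R1:  [   0   12  -27   12   39 ]
R3 <- R3 - (-1)*R2:  [  0   0  -3   5  16 ]
R4 <- R4 - (-3)*R2:  [  0   0  -9  21  78 ]
R4 <- R4 - (3)*R3:  [  0   0   0   6  30 ]
Row echelon form:
[ 4  -6   0  -1  |  -15 ]
[ 0  -4   6   3  |   13 ]
[ 0   0  -3   5  |   16 ]
[ 0   0   0   6  |   30 ]
Back-substitution:
t = (30) / 6 = 5
w = (16 - (5)*(5)) / -3 = 3
v = (13 - (6)*(3) - (3)*(5)) / -4 = 5
u = (-15 - (-6)*(5) - (-1)*(5)) / 4 = 5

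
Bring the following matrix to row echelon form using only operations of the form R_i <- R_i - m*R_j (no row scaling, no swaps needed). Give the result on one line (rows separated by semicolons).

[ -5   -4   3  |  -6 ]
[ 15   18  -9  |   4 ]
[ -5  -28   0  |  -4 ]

Forward elimination:
R2 <- R2 - (-3)*R1:  [   0    6    0  -14 ]
R3 <- R3 - (1)*R1:  [   0  -24   -3    2 ]
R3 <- R3 - (-4)*R2:  [   0    0   -3  -54 ]
Row echelon form:
[ -5  -4   3  |   -6 ]
[  0   6   0  |  -14 ]
[  0   0  -3  |  -54 ]

REF = [-5 -4 3 -6; 0 6 0 -14; 0 0 -3 -54]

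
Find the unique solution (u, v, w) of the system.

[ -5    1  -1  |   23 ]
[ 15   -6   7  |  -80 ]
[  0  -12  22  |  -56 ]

(-4, 1, -2)

Forward elimination on [A|b]:
R2 <- R2 - (-3)*R1:  [   0   -3    4  -11 ]
R3 <- R3 - (4)*R2:  [   0    0    6  -12 ]
Row echelon form:
[ -5   1  -1  |   23 ]
[  0  -3   4  |  -11 ]
[  0   0   6  |  -12 ]
Back-substitution:
w = (-12) / 6 = -2
v = (-11 - (4)*(-2)) / -3 = 1
u = (23 - (1)*(1) - (-1)*(-2)) / -5 = -4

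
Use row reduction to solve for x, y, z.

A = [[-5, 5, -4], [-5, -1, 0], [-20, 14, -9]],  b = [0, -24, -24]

Forward elimination on [A|b]:
R2 <- R2 - (1)*R1:  [   0   -6    4  -24 ]
R3 <- R3 - (4)*R1:  [   0   -6    7  -24 ]
R3 <- R3 - (1)*R2:  [ 0  0  3  0 ]
Row echelon form:
[ -5   5  -4  |    0 ]
[  0  -6   4  |  -24 ]
[  0   0   3  |    0 ]
Back-substitution:
z = (0) / 3 = 0
y = (-24 - (4)*(0)) / -6 = 4
x = (0 - (5)*(4) - (-4)*(0)) / -5 = 4

(4, 4, 0)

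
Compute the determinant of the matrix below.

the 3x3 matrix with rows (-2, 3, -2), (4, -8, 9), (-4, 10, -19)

Forward elimination:
R2 <- R2 - (-2)*R1:  [  0  -2   5 ]
R3 <- R3 - (2)*R1:  [   0    4  -15 ]
R3 <- R3 - (-2)*R2:  [  0   0  -5 ]
Upper-triangular form:
[ -2   3  -2 ]
[  0  -2   5 ]
[  0   0  -5 ]
det(A) = (-1)^0 * (-2) * (-2) * (-5) = -20  (0 row swaps -> sign +1)

det(A) = -20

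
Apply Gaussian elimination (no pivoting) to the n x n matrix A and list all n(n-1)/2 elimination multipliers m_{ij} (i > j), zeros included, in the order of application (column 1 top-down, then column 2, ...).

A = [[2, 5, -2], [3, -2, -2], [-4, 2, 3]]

Forward elimination:
R2 <- R2 - (3/2)*R1:  [     0  -19/2      1 ]
R3 <- R3 - (-2)*R1:  [  0  12  -1 ]
R3 <- R3 - (-24/19)*R2:  [    0     0  5/19 ]
Multipliers (in order of application): m_{21} = 3/2, m_{31} = -2, m_{32} = -24/19

multipliers: 3/2, -2, -24/19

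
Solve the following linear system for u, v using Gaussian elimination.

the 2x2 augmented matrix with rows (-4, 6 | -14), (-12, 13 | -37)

(2, -1)

Forward elimination on [A|b]:
R2 <- R2 - (3)*R1:  [  0  -5   5 ]
Row echelon form:
[ -4   6  |  -14 ]
[  0  -5  |    5 ]
Back-substitution:
v = (5) / -5 = -1
u = (-14 - (6)*(-1)) / -4 = 2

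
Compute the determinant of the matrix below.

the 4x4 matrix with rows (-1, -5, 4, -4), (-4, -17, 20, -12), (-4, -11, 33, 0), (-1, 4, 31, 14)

Forward elimination:
R2 <- R2 - (4)*R1:  [ 0  3  4  4 ]
R3 <- R3 - (4)*R1:  [  0   9  17  16 ]
R4 <- R4 - (1)*R1:  [  0   9  27  18 ]
R3 <- R3 - (3)*R2:  [ 0  0  5  4 ]
R4 <- R4 - (3)*R2:  [  0   0  15   6 ]
R4 <- R4 - (3)*R3:  [  0   0   0  -6 ]
Upper-triangular form:
[ -1  -5  4  -4 ]
[  0   3  4   4 ]
[  0   0  5   4 ]
[  0   0  0  -6 ]
det(A) = (-1)^0 * (-1) * (3) * (5) * (-6) = 90  (0 row swaps -> sign +1)

det(A) = 90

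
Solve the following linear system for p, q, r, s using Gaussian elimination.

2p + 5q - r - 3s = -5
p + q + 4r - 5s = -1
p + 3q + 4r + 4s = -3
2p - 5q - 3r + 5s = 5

Forward elimination on [A|b]:
R2 <- R2 - (1/2)*R1:  [    0  -3/2   9/2  -7/2   3/2 ]
R3 <- R3 - (1/2)*R1:  [    0   1/2   9/2  11/2  -1/2 ]
R4 <- R4 - (1)*R1:  [   0  -10   -2    8   10 ]
R3 <- R3 - (-1/3)*R2:  [    0     0     6  13/3     0 ]
R4 <- R4 - (20/3)*R2:  [    0     0   -32  94/3     0 ]
R4 <- R4 - (-16/3)*R3:  [     0      0      0  490/9      0 ]
Row echelon form:
[ 2     5   -1     -3  |   -5 ]
[ 0  -3/2  9/2   -7/2  |  3/2 ]
[ 0     0    6   13/3  |    0 ]
[ 0     0    0  490/9  |    0 ]
Back-substitution:
s = (0) / (490/9) = 0
r = (0 - (13/3)*(0)) / 6 = 0
q = (3/2 - (9/2)*(0) - (-7/2)*(0)) / (-3/2) = -1
p = (-5 - (5)*(-1) - (-1)*(0) - (-3)*(0)) / 2 = 0

(0, -1, 0, 0)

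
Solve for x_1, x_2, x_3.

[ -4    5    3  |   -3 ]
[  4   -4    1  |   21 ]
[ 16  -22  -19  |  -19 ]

(2, -2, 5)

Forward elimination on [A|b]:
R2 <- R2 - (-1)*R1:  [  0   1   4  18 ]
R3 <- R3 - (-4)*R1:  [   0   -2   -7  -31 ]
R3 <- R3 - (-2)*R2:  [ 0  0  1  5 ]
Row echelon form:
[ -4  5  3  |  -3 ]
[  0  1  4  |  18 ]
[  0  0  1  |   5 ]
Back-substitution:
x_3 = (5) / 1 = 5
x_2 = (18 - (4)*(5)) / 1 = -2
x_1 = (-3 - (5)*(-2) - (3)*(5)) / -4 = 2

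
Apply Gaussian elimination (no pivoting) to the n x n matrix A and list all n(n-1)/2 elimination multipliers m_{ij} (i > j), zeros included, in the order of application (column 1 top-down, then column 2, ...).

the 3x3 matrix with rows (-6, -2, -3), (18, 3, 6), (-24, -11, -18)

multipliers: -3, 4, 1

Forward elimination:
R2 <- R2 - (-3)*R1:  [  0  -3  -3 ]
R3 <- R3 - (4)*R1:  [  0  -3  -6 ]
R3 <- R3 - (1)*R2:  [  0   0  -3 ]
Multipliers (in order of application): m_{21} = -3, m_{31} = 4, m_{32} = 1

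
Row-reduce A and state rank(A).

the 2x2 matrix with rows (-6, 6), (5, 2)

Row reduction:
R2 <- R2 - (-5/6)*R1:  [ 0  7 ]
Row echelon form:
[ -6  6 ]
[  0  7 ]
Nonzero rows / pivot columns: 2

rank(A) = 2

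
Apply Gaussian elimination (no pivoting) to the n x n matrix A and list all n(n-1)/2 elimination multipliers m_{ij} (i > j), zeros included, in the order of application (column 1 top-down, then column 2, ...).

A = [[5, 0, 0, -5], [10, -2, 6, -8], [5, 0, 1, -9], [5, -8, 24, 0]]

Forward elimination:
R2 <- R2 - (2)*R1:  [  0  -2   6   2 ]
R3 <- R3 - (1)*R1:  [  0   0   1  -4 ]
R4 <- R4 - (1)*R1:  [  0  -8  24   5 ]
R3: entry in column 2 is already 0 -> m_{32} = 0 (no row operation needed)
R4 <- R4 - (4)*R2:  [  0   0   0  -3 ]
R4: entry in column 3 is already 0 -> m_{43} = 0 (no row operation needed)
Multipliers (in order of application): m_{21} = 2, m_{31} = 1, m_{41} = 1, m_{32} = 0, m_{42} = 4, m_{43} = 0

multipliers: 2, 1, 1, 0, 4, 0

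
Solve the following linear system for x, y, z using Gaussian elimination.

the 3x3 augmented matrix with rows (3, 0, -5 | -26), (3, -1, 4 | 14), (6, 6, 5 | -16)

(-2, -4, 4)

Forward elimination on [A|b]:
R2 <- R2 - (1)*R1:  [  0  -1   9  40 ]
R3 <- R3 - (2)*R1:  [  0   6  15  36 ]
R3 <- R3 - (-6)*R2:  [   0    0   69  276 ]
Row echelon form:
[ 3   0  -5  |  -26 ]
[ 0  -1   9  |   40 ]
[ 0   0  69  |  276 ]
Back-substitution:
z = (276) / 69 = 4
y = (40 - (9)*(4)) / -1 = -4
x = (-26 - (-5)*(4)) / 3 = -2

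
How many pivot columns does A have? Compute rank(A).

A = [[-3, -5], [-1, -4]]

rank(A) = 2

Row reduction:
R2 <- R2 - (1/3)*R1:  [    0  -7/3 ]
Row echelon form:
[ -3    -5 ]
[  0  -7/3 ]
Nonzero rows / pivot columns: 2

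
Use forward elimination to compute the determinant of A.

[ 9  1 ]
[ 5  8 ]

det(A) = 67

Forward elimination:
R2 <- R2 - (5/9)*R1:  [    0  67/9 ]
Upper-triangular form:
[ 9     1 ]
[ 0  67/9 ]
det(A) = (-1)^0 * (9) * (67/9) = 67  (0 row swaps -> sign +1)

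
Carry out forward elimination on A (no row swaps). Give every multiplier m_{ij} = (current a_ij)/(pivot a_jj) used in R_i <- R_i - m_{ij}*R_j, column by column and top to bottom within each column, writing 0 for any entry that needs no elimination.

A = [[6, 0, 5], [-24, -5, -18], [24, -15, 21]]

Forward elimination:
R2 <- R2 - (-4)*R1:  [  0  -5   2 ]
R3 <- R3 - (4)*R1:  [   0  -15    1 ]
R3 <- R3 - (3)*R2:  [  0   0  -5 ]
Multipliers (in order of application): m_{21} = -4, m_{31} = 4, m_{32} = 3

multipliers: -4, 4, 3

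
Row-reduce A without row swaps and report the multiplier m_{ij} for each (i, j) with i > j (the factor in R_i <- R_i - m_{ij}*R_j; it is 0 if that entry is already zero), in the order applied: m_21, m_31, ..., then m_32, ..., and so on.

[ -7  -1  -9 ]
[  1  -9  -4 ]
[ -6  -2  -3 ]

Forward elimination:
R2 <- R2 - (-1/7)*R1:  [     0  -64/7  -37/7 ]
R3 <- R3 - (6/7)*R1:  [    0  -8/7  33/7 ]
R3 <- R3 - (1/8)*R2:  [    0     0  43/8 ]
Multipliers (in order of application): m_{21} = -1/7, m_{31} = 6/7, m_{32} = 1/8

multipliers: -1/7, 6/7, 1/8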